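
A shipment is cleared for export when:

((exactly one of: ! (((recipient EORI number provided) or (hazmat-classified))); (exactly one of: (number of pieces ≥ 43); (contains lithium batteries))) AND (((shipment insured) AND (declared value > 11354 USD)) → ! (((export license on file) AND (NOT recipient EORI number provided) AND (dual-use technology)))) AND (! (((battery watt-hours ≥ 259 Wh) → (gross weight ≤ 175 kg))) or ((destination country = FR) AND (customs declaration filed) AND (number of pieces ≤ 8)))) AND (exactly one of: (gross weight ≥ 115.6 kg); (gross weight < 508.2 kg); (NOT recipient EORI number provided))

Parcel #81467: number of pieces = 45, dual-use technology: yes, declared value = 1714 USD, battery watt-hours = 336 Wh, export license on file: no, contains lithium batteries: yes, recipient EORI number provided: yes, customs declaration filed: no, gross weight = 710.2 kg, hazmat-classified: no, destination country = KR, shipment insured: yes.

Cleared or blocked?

Blocked

Atomic conditions:
  recipient EORI number provided: yes → true
  hazmat-classified: no → false
  number of pieces ≥ 43: 45 ≥ 43 is true
  contains lithium batteries: yes → true
  shipment insured: yes → true
  declared value > 11354 USD: 1714 > 11354 is false
  export license on file: no → false
  NOT recipient EORI number provided: yes → false
  dual-use technology: yes → true
  battery watt-hours ≥ 259 Wh: 336 ≥ 259 is true
  gross weight ≤ 175 kg: 710.2 ≤ 175 is false
  destination country = FR: KR == FR is false
  customs declaration filed: no → false
  number of pieces ≤ 8: 45 ≤ 8 is false
  gross weight ≥ 115.6 kg: 710.2 ≥ 115.6 is true
  gross weight < 508.2 kg: 710.2 < 508.2 is false
Combine:
[1.1.1.1] true OR false = true
[1.1.1] NOT true = false
[1.1.2] exactly-one(true, true) = false
[1.1] exactly-one(false, false) = false
[1.2.1] true AND false = false
[1.2.2.1] false AND false AND true = false
[1.2.2] NOT false = true
[1.2] false → true (antecedent false ⇒ implication holds) = true
[1.3.1.1] true → false = false
[1.3.1] NOT false = true
[1.3.2] false AND false AND false = false
[1.3] true OR false = true
[1] false AND true AND true = false
[2] exactly-one(true, false, false) = true
[root] false AND true = false
Overall: false → blocked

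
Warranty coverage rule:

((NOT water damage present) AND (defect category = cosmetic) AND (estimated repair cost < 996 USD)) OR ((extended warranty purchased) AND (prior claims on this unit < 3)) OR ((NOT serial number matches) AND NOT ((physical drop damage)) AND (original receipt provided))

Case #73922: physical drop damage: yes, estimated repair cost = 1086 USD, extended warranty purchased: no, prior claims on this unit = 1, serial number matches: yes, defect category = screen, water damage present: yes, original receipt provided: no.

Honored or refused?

Atomic conditions:
  NOT water damage present: yes → false
  defect category = cosmetic: screen == cosmetic is false
  estimated repair cost < 996 USD: 1086 < 996 is false
  extended warranty purchased: no → false
  prior claims on this unit < 3: 1 < 3 is true
  NOT serial number matches: yes → false
  physical drop damage: yes → true
  original receipt provided: no → false
Combine:
[1] false AND false AND false = false
[2] false AND true = false
[3.2] NOT true = false
[3] false AND false AND false = false
[root] false OR false OR false = false
Overall: false → refused

Refused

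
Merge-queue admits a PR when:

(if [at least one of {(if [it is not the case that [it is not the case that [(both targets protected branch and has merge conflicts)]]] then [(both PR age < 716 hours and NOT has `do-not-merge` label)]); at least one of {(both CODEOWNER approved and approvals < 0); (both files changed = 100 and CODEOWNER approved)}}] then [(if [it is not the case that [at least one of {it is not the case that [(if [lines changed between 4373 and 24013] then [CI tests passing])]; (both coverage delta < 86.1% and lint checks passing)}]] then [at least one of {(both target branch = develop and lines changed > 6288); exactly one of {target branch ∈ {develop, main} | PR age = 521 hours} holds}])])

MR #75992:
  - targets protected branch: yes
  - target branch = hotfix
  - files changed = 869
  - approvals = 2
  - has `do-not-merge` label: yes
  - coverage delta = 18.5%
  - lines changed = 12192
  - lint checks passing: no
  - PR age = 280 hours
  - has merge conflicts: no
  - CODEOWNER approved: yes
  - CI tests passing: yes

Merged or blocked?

Atomic conditions:
  targets protected branch: yes → true
  has merge conflicts: no → false
  PR age < 716 hours: 280 < 716 is true
  NOT has `do-not-merge` label: yes → false
  CODEOWNER approved: yes → true
  approvals < 0: 2 < 0 is false
  files changed = 100: 869 == 100 is false
  lines changed between 4373 and 24013: 12192 in [4373, 24013] is true
  CI tests passing: yes → true
  coverage delta < 86.1%: 18.5 < 86.1 is true
  lint checks passing: no → false
  target branch = develop: hotfix == develop is false
  lines changed > 6288: 12192 > 6288 is true
  target branch ∈ {develop, main}: hotfix is not in the set → false
  PR age = 521 hours: 280 == 521 is false
Combine:
[1.1.1.1.1] true AND false = false
[1.1.1.1] NOT false = true
[1.1.1] NOT true = false
[1.1.2] true AND false = false
[1.1] false → false (antecedent false ⇒ implication holds) = true
[1.2.1] true AND false = false
[1.2.2] false AND true = false
[1.2] false OR false = false
[1] true OR false = true
[2.1.1.1.1] true → true = true
[2.1.1.1] NOT true = false
[2.1.1.2] true AND false = false
[2.1.1] false OR false = false
[2.1] NOT false = true
[2.2.1] false AND true = false
[2.2.2] exactly-one(false, false) = false
[2.2] false OR false = false
[2] true → false = false
[root] true → false = false
Overall: false → blocked

Blocked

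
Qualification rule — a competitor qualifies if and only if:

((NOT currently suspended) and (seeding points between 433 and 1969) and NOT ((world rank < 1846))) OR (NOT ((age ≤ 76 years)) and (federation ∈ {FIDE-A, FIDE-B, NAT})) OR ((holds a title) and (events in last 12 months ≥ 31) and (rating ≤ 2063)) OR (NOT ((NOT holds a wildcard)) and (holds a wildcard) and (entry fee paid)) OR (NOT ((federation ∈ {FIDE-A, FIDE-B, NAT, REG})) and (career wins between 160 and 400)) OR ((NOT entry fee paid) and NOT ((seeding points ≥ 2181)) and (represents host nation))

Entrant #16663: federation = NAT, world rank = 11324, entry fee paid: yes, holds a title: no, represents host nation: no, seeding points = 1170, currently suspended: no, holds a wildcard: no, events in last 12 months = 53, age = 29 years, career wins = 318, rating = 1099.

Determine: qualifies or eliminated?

Qualifies

Atomic conditions:
  NOT currently suspended: no → true
  seeding points between 433 and 1969: 1170 in [433, 1969] is true
  world rank < 1846: 11324 < 1846 is false
  age ≤ 76 years: 29 ≤ 76 is true
  federation ∈ {FIDE-A, FIDE-B, NAT}: NAT is in the set → true
  holds a title: no → false
  events in last 12 months ≥ 31: 53 ≥ 31 is true
  rating ≤ 2063: 1099 ≤ 2063 is true
  NOT holds a wildcard: no → true
  holds a wildcard: no → false
  entry fee paid: yes → true
  federation ∈ {FIDE-A, FIDE-B, NAT, REG}: NAT is in the set → true
  career wins between 160 and 400: 318 in [160, 400] is true
  NOT entry fee paid: yes → false
  seeding points ≥ 2181: 1170 ≥ 2181 is false
  represents host nation: no → false
Combine:
[1.3] NOT false = true
[1] true AND true AND true = true
[2.1] NOT true = false
[2] false AND true = false
[3] false AND true AND true = false
[4.1] NOT true = false
[4] false AND false AND true = false
[5.1] NOT true = false
[5] false AND true = false
[6.2] NOT false = true
[6] false AND true AND false = false
[root] true OR false OR false OR false OR false OR false = true
Overall: true → qualifies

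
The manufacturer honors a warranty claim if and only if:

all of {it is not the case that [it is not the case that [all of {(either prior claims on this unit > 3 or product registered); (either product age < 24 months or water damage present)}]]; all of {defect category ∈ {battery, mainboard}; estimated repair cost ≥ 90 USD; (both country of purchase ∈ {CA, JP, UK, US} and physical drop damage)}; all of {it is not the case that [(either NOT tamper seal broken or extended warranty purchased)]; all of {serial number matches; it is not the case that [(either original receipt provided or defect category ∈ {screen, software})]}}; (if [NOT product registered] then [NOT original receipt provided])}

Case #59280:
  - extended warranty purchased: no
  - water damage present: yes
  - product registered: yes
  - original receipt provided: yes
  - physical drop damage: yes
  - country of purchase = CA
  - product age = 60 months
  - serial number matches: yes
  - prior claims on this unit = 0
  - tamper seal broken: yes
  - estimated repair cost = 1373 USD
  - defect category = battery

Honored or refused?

Refused

Atomic conditions:
  prior claims on this unit > 3: 0 > 3 is false
  product registered: yes → true
  product age < 24 months: 60 < 24 is false
  water damage present: yes → true
  defect category ∈ {battery, mainboard}: battery is in the set → true
  estimated repair cost ≥ 90 USD: 1373 ≥ 90 is true
  country of purchase ∈ {CA, JP, UK, US}: CA is in the set → true
  physical drop damage: yes → true
  NOT tamper seal broken: yes → false
  extended warranty purchased: no → false
  serial number matches: yes → true
  original receipt provided: yes → true
  defect category ∈ {screen, software}: battery is not in the set → false
  NOT product registered: yes → false
  NOT original receipt provided: yes → false
Combine:
[1.1.1.1] false OR true = true
[1.1.1.2] false OR true = true
[1.1.1] true AND true = true
[1.1] NOT true = false
[1] NOT false = true
[2.3] true AND true = true
[2] true AND true AND true = true
[3.1.1] false OR false = false
[3.1] NOT false = true
[3.2.2.1] true OR false = true
[3.2.2] NOT true = false
[3.2] true AND false = false
[3] true AND false = false
[4] false → false (antecedent false ⇒ implication holds) = true
[root] true AND true AND false AND true = false
Overall: false → refused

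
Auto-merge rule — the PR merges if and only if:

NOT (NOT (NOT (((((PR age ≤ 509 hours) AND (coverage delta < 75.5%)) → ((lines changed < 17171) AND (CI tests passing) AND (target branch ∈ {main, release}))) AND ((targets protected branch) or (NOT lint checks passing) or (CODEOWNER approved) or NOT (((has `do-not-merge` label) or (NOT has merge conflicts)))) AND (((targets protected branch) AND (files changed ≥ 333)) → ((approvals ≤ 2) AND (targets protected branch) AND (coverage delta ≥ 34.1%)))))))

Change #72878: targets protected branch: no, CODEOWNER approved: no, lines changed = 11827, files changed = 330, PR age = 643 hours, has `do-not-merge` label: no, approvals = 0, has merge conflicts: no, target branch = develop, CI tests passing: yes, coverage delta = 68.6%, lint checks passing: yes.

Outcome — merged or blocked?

Merged

Atomic conditions:
  PR age ≤ 509 hours: 643 ≤ 509 is false
  coverage delta < 75.5%: 68.6 < 75.5 is true
  lines changed < 17171: 11827 < 17171 is true
  CI tests passing: yes → true
  target branch ∈ {main, release}: develop is not in the set → false
  targets protected branch: no → false
  NOT lint checks passing: yes → false
  CODEOWNER approved: no → false
  has `do-not-merge` label: no → false
  NOT has merge conflicts: no → true
  files changed ≥ 333: 330 ≥ 333 is false
  approvals ≤ 2: 0 ≤ 2 is true
  coverage delta ≥ 34.1%: 68.6 ≥ 34.1 is true
Combine:
[1.1.1.1.1] false AND true = false
[1.1.1.1.2] true AND true AND false = false
[1.1.1.1] false → false (antecedent false ⇒ implication holds) = true
[1.1.1.2.4.1] false OR true = true
[1.1.1.2.4] NOT true = false
[1.1.1.2] false OR false OR false OR false = false
[1.1.1.3.1] false AND false = false
[1.1.1.3.2] true AND false AND true = false
[1.1.1.3] false → false (antecedent false ⇒ implication holds) = true
[1.1.1] true AND false AND true = false
[1.1] NOT false = true
[1] NOT true = false
[root] NOT false = true
Overall: true → merged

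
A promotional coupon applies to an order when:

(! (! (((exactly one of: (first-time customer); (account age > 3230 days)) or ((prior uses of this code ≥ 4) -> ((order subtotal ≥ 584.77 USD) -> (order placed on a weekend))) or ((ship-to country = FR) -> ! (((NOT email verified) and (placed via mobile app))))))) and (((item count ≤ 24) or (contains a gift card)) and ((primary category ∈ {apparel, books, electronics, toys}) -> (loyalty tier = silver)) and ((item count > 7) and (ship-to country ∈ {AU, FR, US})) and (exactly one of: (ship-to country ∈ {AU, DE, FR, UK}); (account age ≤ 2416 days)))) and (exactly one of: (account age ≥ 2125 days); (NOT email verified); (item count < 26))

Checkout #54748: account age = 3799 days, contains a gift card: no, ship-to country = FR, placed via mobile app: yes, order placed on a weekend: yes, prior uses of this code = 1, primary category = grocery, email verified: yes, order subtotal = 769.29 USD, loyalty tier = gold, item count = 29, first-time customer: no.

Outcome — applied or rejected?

Rejected

Atomic conditions:
  first-time customer: no → false
  account age > 3230 days: 3799 > 3230 is true
  prior uses of this code ≥ 4: 1 ≥ 4 is false
  order subtotal ≥ 584.77 USD: 769.29 ≥ 584.77 is true
  order placed on a weekend: yes → true
  ship-to country = FR: FR == FR is true
  NOT email verified: yes → false
  placed via mobile app: yes → true
  item count ≤ 24: 29 ≤ 24 is false
  contains a gift card: no → false
  primary category ∈ {apparel, books, electronics, toys}: grocery is not in the set → false
  loyalty tier = silver: gold == silver is false
  item count > 7: 29 > 7 is true
  ship-to country ∈ {AU, FR, US}: FR is in the set → true
  ship-to country ∈ {AU, DE, FR, UK}: FR is in the set → true
  account age ≤ 2416 days: 3799 ≤ 2416 is false
  account age ≥ 2125 days: 3799 ≥ 2125 is true
  item count < 26: 29 < 26 is false
Combine:
[1.1.1.1.1] exactly-one(false, true) = true
[1.1.1.1.2.2] true → true = true
[1.1.1.1.2] false → true (antecedent false ⇒ implication holds) = true
[1.1.1.1.3.2.1] false AND true = false
[1.1.1.1.3.2] NOT false = true
[1.1.1.1.3] true → true = true
[1.1.1.1] true OR true OR true = true
[1.1.1] NOT true = false
[1.1] NOT false = true
[1.2.1] false OR false = false
[1.2.2] false → false (antecedent false ⇒ implication holds) = true
[1.2.3] true AND true = true
[1.2.4] exactly-one(true, false) = true
[1.2] false AND true AND true AND true = false
[1] true AND false = false
[2] exactly-one(true, false, false) = true
[root] false AND true = false
Overall: false → rejected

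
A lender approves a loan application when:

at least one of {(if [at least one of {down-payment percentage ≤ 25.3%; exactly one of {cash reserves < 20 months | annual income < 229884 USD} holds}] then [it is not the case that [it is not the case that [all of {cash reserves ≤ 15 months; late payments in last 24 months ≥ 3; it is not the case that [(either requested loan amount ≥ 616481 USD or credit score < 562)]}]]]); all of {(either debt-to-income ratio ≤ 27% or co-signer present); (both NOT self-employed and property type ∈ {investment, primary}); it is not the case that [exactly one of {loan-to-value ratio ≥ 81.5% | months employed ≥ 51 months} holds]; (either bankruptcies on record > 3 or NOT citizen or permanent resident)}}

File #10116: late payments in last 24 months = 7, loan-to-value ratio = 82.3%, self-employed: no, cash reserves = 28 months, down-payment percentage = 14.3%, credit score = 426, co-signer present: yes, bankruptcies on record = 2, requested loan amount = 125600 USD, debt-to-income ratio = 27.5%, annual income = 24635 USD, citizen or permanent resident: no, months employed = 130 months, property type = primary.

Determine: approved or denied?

Atomic conditions:
  down-payment percentage ≤ 25.3%: 14.3 ≤ 25.3 is true
  cash reserves < 20 months: 28 < 20 is false
  annual income < 229884 USD: 24635 < 229884 is true
  cash reserves ≤ 15 months: 28 ≤ 15 is false
  late payments in last 24 months ≥ 3: 7 ≥ 3 is true
  requested loan amount ≥ 616481 USD: 125600 ≥ 616481 is false
  credit score < 562: 426 < 562 is true
  debt-to-income ratio ≤ 27%: 27.5 ≤ 27 is false
  co-signer present: yes → true
  NOT self-employed: no → true
  property type ∈ {investment, primary}: primary is in the set → true
  loan-to-value ratio ≥ 81.5%: 82.3 ≥ 81.5 is true
  months employed ≥ 51 months: 130 ≥ 51 is true
  bankruptcies on record > 3: 2 > 3 is false
  NOT citizen or permanent resident: no → true
Combine:
[1.1.2] exactly-one(false, true) = true
[1.1] true OR true = true
[1.2.1.1.3.1] false OR true = true
[1.2.1.1.3] NOT true = false
[1.2.1.1] false AND true AND false = false
[1.2.1] NOT false = true
[1.2] NOT true = false
[1] true → false = false
[2.1] false OR true = true
[2.2] true AND true = true
[2.3.1] exactly-one(true, true) = false
[2.3] NOT false = true
[2.4] false OR true = true
[2] true AND true AND true AND true = true
[root] false OR true = true
Overall: true → approved

Approved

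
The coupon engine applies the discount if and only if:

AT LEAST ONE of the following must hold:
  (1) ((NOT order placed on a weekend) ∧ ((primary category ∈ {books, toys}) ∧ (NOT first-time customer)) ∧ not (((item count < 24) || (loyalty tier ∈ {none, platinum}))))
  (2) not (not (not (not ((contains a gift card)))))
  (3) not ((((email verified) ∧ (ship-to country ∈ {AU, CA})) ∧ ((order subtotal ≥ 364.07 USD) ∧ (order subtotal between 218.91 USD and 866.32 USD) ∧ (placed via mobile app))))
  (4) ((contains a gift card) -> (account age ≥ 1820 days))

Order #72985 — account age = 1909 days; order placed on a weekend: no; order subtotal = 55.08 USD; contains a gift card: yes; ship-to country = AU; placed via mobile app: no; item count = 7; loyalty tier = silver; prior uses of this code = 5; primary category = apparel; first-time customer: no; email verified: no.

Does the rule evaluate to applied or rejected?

Atomic conditions:
  NOT order placed on a weekend: no → true
  primary category ∈ {books, toys}: apparel is not in the set → false
  NOT first-time customer: no → true
  item count < 24: 7 < 24 is true
  loyalty tier ∈ {none, platinum}: silver is not in the set → false
  contains a gift card: yes → true
  email verified: no → false
  ship-to country ∈ {AU, CA}: AU is in the set → true
  order subtotal ≥ 364.07 USD: 55.08 ≥ 364.07 is false
  order subtotal between 218.91 USD and 866.32 USD: 55.08 in [218.91, 866.32] is false
  placed via mobile app: no → false
  account age ≥ 1820 days: 1909 ≥ 1820 is true
Combine:
[1.2] false AND true = false
[1.3.1] true OR false = true
[1.3] NOT true = false
[1] true AND false AND false = false
[2.1.1.1] NOT true = false
[2.1.1] NOT false = true
[2.1] NOT true = false
[2] NOT false = true
[3.1.1] false AND true = false
[3.1.2] false AND false AND false = false
[3.1] false AND false = false
[3] NOT false = true
[4] true → true = true
[root] false OR true OR true OR true = true
Overall: true → applied

Applied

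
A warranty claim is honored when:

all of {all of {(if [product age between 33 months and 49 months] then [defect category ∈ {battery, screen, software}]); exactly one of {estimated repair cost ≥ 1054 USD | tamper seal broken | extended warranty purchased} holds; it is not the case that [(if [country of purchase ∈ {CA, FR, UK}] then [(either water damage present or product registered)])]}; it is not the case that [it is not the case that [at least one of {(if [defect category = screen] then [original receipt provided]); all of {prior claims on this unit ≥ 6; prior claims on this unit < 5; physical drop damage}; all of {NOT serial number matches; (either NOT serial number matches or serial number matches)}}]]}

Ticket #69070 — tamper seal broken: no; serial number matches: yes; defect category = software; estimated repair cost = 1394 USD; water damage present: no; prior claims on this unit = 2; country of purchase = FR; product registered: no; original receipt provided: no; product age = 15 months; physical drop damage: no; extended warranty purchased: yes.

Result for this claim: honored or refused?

Refused

Atomic conditions:
  product age between 33 months and 49 months: 15 in [33, 49] is false
  defect category ∈ {battery, screen, software}: software is in the set → true
  estimated repair cost ≥ 1054 USD: 1394 ≥ 1054 is true
  tamper seal broken: no → false
  extended warranty purchased: yes → true
  country of purchase ∈ {CA, FR, UK}: FR is in the set → true
  water damage present: no → false
  product registered: no → false
  defect category = screen: software == screen is false
  original receipt provided: no → false
  prior claims on this unit ≥ 6: 2 ≥ 6 is false
  prior claims on this unit < 5: 2 < 5 is true
  physical drop damage: no → false
  NOT serial number matches: yes → false
  serial number matches: yes → true
Combine:
[1.1] false → true (antecedent false ⇒ implication holds) = true
[1.2] exactly-one(true, false, true) = false
[1.3.1.2] false OR false = false
[1.3.1] true → false = false
[1.3] NOT false = true
[1] true AND false AND true = false
[2.1.1.1] false → false (antecedent false ⇒ implication holds) = true
[2.1.1.2] false AND true AND false = false
[2.1.1.3.2] false OR true = true
[2.1.1.3] false AND true = false
[2.1.1] true OR false OR false = true
[2.1] NOT true = false
[2] NOT false = true
[root] false AND true = false
Overall: false → refused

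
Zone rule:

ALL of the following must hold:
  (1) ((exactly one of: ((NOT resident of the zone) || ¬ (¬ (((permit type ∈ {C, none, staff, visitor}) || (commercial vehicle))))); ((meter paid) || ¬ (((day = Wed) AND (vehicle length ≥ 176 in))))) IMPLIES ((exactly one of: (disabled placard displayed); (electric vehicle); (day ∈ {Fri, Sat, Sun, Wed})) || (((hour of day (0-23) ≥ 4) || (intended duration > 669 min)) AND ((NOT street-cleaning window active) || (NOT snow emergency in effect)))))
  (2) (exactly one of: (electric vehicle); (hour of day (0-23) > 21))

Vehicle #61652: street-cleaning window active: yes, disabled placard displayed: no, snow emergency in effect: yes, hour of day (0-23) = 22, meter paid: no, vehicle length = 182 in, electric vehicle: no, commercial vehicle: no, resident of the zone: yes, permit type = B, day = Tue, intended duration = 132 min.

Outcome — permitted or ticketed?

Atomic conditions:
  NOT resident of the zone: yes → false
  permit type ∈ {C, none, staff, visitor}: B is not in the set → false
  commercial vehicle: no → false
  meter paid: no → false
  day = Wed: Tue == Wed is false
  vehicle length ≥ 176 in: 182 ≥ 176 is true
  disabled placard displayed: no → false
  electric vehicle: no → false
  day ∈ {Fri, Sat, Sun, Wed}: Tue is not in the set → false
  hour of day (0-23) ≥ 4: 22 ≥ 4 is true
  intended duration > 669 min: 132 > 669 is false
  NOT street-cleaning window active: yes → false
  NOT snow emergency in effect: yes → false
  hour of day (0-23) > 21: 22 > 21 is true
Combine:
[1.1.1.2.1.1] false OR false = false
[1.1.1.2.1] NOT false = true
[1.1.1.2] NOT true = false
[1.1.1] false OR false = false
[1.1.2.2.1] false AND true = false
[1.1.2.2] NOT false = true
[1.1.2] false OR true = true
[1.1] exactly-one(false, true) = true
[1.2.1] exactly-one(false, false, false) = false
[1.2.2.1] true OR false = true
[1.2.2.2] false OR false = false
[1.2.2] true AND false = false
[1.2] false OR false = false
[1] true → false = false
[2] exactly-one(false, true) = true
[root] false AND true = false
Overall: false → ticketed

Ticketed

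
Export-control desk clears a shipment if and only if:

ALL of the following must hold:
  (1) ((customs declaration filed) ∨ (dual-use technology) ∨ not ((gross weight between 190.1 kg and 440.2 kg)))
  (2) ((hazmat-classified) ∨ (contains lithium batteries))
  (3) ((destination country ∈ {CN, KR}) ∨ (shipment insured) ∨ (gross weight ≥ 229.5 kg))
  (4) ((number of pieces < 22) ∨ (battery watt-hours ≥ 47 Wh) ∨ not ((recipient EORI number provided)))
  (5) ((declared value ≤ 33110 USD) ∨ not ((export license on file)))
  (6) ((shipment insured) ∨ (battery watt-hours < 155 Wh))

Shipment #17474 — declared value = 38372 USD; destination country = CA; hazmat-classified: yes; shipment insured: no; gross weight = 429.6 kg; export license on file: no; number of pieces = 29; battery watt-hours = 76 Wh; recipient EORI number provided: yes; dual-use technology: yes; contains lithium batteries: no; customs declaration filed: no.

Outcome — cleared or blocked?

Atomic conditions:
  customs declaration filed: no → false
  dual-use technology: yes → true
  gross weight between 190.1 kg and 440.2 kg: 429.6 in [190.1, 440.2] is true
  hazmat-classified: yes → true
  contains lithium batteries: no → false
  destination country ∈ {CN, KR}: CA is not in the set → false
  shipment insured: no → false
  gross weight ≥ 229.5 kg: 429.6 ≥ 229.5 is true
  number of pieces < 22: 29 < 22 is false
  battery watt-hours ≥ 47 Wh: 76 ≥ 47 is true
  recipient EORI number provided: yes → true
  declared value ≤ 33110 USD: 38372 ≤ 33110 is false
  export license on file: no → false
  battery watt-hours < 155 Wh: 76 < 155 is true
Combine:
[1.3] NOT true = false
[1] false OR true OR false = true
[2] true OR false = true
[3] false OR false OR true = true
[4.3] NOT true = false
[4] false OR true OR false = true
[5.2] NOT false = true
[5] false OR true = true
[6] false OR true = true
[root] true AND true AND true AND true AND true AND true = true
Overall: true → cleared

Cleared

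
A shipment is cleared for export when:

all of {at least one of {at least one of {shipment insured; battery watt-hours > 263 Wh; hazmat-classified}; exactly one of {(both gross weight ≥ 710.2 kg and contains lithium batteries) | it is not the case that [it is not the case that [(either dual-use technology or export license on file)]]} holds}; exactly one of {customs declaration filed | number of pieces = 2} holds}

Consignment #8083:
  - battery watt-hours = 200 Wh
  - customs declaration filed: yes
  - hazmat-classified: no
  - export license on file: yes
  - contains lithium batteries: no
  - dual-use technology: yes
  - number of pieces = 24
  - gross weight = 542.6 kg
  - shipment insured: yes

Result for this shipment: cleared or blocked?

Atomic conditions:
  shipment insured: yes → true
  battery watt-hours > 263 Wh: 200 > 263 is false
  hazmat-classified: no → false
  gross weight ≥ 710.2 kg: 542.6 ≥ 710.2 is false
  contains lithium batteries: no → false
  dual-use technology: yes → true
  export license on file: yes → true
  customs declaration filed: yes → true
  number of pieces = 2: 24 == 2 is false
Combine:
[1.1] true OR false OR false = true
[1.2.1] false AND false = false
[1.2.2.1.1] true OR true = true
[1.2.2.1] NOT true = false
[1.2.2] NOT false = true
[1.2] exactly-one(false, true) = true
[1] true OR true = true
[2] exactly-one(true, false) = true
[root] true AND true = true
Overall: true → cleared

Cleared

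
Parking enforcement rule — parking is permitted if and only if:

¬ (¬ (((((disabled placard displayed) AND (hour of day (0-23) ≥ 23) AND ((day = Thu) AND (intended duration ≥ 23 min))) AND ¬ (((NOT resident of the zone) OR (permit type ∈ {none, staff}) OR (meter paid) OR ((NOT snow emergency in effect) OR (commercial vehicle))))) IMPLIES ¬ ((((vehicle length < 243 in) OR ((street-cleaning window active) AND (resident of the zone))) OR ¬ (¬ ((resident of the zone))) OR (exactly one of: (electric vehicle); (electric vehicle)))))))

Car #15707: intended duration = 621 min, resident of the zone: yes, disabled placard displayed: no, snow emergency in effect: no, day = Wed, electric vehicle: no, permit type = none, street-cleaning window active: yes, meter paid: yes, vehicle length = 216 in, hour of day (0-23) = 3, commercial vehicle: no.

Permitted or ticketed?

Atomic conditions:
  disabled placard displayed: no → false
  hour of day (0-23) ≥ 23: 3 ≥ 23 is false
  day = Thu: Wed == Thu is false
  intended duration ≥ 23 min: 621 ≥ 23 is true
  NOT resident of the zone: yes → false
  permit type ∈ {none, staff}: none is in the set → true
  meter paid: yes → true
  NOT snow emergency in effect: no → true
  commercial vehicle: no → false
  vehicle length < 243 in: 216 < 243 is true
  street-cleaning window active: yes → true
  resident of the zone: yes → true
  electric vehicle: no → false
Combine:
[1.1.1.1.3] false AND true = false
[1.1.1.1] false AND false AND false = false
[1.1.1.2.1.4] true OR false = true
[1.1.1.2.1] false OR true OR true OR true = true
[1.1.1.2] NOT true = false
[1.1.1] false AND false = false
[1.1.2.1.1.2] true AND true = true
[1.1.2.1.1] true OR true = true
[1.1.2.1.2.1] NOT true = false
[1.1.2.1.2] NOT false = true
[1.1.2.1.3] exactly-one(false, false) = false
[1.1.2.1] true OR true OR false = true
[1.1.2] NOT true = false
[1.1] false → false (antecedent false ⇒ implication holds) = true
[1] NOT true = false
[root] NOT false = true
Overall: true → permitted

Permitted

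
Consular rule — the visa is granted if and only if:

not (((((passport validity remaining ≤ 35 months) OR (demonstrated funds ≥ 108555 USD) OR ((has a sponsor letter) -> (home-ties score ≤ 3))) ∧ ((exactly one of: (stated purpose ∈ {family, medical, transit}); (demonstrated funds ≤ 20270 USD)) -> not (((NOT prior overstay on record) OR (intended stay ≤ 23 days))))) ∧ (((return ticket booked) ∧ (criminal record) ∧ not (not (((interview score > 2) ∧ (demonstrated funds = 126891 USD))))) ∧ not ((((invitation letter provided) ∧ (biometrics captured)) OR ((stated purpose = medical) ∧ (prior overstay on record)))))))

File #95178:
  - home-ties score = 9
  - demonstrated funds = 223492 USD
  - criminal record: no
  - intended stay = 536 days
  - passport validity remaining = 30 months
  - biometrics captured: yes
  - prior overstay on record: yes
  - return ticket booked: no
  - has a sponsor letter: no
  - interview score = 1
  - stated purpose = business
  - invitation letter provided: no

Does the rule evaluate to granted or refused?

Atomic conditions:
  passport validity remaining ≤ 35 months: 30 ≤ 35 is true
  demonstrated funds ≥ 108555 USD: 223492 ≥ 108555 is true
  has a sponsor letter: no → false
  home-ties score ≤ 3: 9 ≤ 3 is false
  stated purpose ∈ {family, medical, transit}: business is not in the set → false
  demonstrated funds ≤ 20270 USD: 223492 ≤ 20270 is false
  NOT prior overstay on record: yes → false
  intended stay ≤ 23 days: 536 ≤ 23 is false
  return ticket booked: no → false
  criminal record: no → false
  interview score > 2: 1 > 2 is false
  demonstrated funds = 126891 USD: 223492 == 126891 is false
  invitation letter provided: no → false
  biometrics captured: yes → true
  stated purpose = medical: business == medical is false
  prior overstay on record: yes → true
Combine:
[1.1.1.3] false → false (antecedent false ⇒ implication holds) = true
[1.1.1] true OR true OR true = true
[1.1.2.1] exactly-one(false, false) = false
[1.1.2.2.1] false OR false = false
[1.1.2.2] NOT false = true
[1.1.2] false → true (antecedent false ⇒ implication holds) = true
[1.1] true AND true = true
[1.2.1.3.1.1] false AND false = false
[1.2.1.3.1] NOT false = true
[1.2.1.3] NOT true = false
[1.2.1] false AND false AND false = false
[1.2.2.1.1] false AND true = false
[1.2.2.1.2] false AND true = false
[1.2.2.1] false OR false = false
[1.2.2] NOT false = true
[1.2] false AND true = false
[1] true AND false = false
[root] NOT false = true
Overall: true → granted

Granted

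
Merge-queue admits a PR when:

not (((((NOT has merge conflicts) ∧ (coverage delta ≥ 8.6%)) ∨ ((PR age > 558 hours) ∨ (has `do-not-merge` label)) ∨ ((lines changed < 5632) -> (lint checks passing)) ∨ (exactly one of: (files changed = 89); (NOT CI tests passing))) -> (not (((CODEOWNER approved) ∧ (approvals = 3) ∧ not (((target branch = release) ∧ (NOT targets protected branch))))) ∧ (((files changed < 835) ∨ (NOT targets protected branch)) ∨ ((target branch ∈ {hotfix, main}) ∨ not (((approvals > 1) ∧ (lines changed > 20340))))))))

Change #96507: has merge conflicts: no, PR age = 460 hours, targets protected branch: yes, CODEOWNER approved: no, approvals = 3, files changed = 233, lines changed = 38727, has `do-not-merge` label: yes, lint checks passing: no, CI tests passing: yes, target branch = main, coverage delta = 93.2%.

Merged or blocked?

Atomic conditions:
  NOT has merge conflicts: no → true
  coverage delta ≥ 8.6%: 93.2 ≥ 8.6 is true
  PR age > 558 hours: 460 > 558 is false
  has `do-not-merge` label: yes → true
  lines changed < 5632: 38727 < 5632 is false
  lint checks passing: no → false
  files changed = 89: 233 == 89 is false
  NOT CI tests passing: yes → false
  CODEOWNER approved: no → false
  approvals = 3: 3 == 3 is true
  target branch = release: main == release is false
  NOT targets protected branch: yes → false
  files changed < 835: 233 < 835 is true
  target branch ∈ {hotfix, main}: main is in the set → true
  approvals > 1: 3 > 1 is true
  lines changed > 20340: 38727 > 20340 is true
Combine:
[1.1.1] true AND true = true
[1.1.2] false OR true = true
[1.1.3] false → false (antecedent false ⇒ implication holds) = true
[1.1.4] exactly-one(false, false) = false
[1.1] true OR true OR true OR false = true
[1.2.1.1.3.1] false AND false = false
[1.2.1.1.3] NOT false = true
[1.2.1.1] false AND true AND true = false
[1.2.1] NOT false = true
[1.2.2.1] true OR false = true
[1.2.2.2.2.1] true AND true = true
[1.2.2.2.2] NOT true = false
[1.2.2.2] true OR false = true
[1.2.2] true OR true = true
[1.2] true AND true = true
[1] true → true = true
[root] NOT true = false
Overall: false → blocked

Blocked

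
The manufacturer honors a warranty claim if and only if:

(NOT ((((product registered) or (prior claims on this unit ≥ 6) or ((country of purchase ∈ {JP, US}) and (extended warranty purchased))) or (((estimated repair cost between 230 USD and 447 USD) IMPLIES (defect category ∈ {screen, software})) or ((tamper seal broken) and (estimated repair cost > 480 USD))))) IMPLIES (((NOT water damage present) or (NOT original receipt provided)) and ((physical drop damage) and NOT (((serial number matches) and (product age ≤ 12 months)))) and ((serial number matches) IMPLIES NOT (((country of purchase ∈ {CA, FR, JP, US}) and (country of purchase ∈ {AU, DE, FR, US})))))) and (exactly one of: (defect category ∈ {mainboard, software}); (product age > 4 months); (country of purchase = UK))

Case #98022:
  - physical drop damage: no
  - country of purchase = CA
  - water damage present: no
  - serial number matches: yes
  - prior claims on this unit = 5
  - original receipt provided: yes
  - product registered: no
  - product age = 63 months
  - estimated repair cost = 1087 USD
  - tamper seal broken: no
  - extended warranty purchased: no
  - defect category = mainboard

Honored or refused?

Refused

Atomic conditions:
  product registered: no → false
  prior claims on this unit ≥ 6: 5 ≥ 6 is false
  country of purchase ∈ {JP, US}: CA is not in the set → false
  extended warranty purchased: no → false
  estimated repair cost between 230 USD and 447 USD: 1087 in [230, 447] is false
  defect category ∈ {screen, software}: mainboard is not in the set → false
  tamper seal broken: no → false
  estimated repair cost > 480 USD: 1087 > 480 is true
  NOT water damage present: no → true
  NOT original receipt provided: yes → false
  physical drop damage: no → false
  serial number matches: yes → true
  product age ≤ 12 months: 63 ≤ 12 is false
  country of purchase ∈ {CA, FR, JP, US}: CA is in the set → true
  country of purchase ∈ {AU, DE, FR, US}: CA is not in the set → false
  defect category ∈ {mainboard, software}: mainboard is in the set → true
  product age > 4 months: 63 > 4 is true
  country of purchase = UK: CA == UK is false
Combine:
[1.1.1.1.3] false AND false = false
[1.1.1.1] false OR false OR false = false
[1.1.1.2.1] false → false (antecedent false ⇒ implication holds) = true
[1.1.1.2.2] false AND true = false
[1.1.1.2] true OR false = true
[1.1.1] false OR true = true
[1.1] NOT true = false
[1.2.1] true OR false = true
[1.2.2.2.1] true AND false = false
[1.2.2.2] NOT false = true
[1.2.2] false AND true = false
[1.2.3.2.1] true AND false = false
[1.2.3.2] NOT false = true
[1.2.3] true → true = true
[1.2] true AND false AND true = false
[1] false → false (antecedent false ⇒ implication holds) = true
[2] exactly-one(true, true, false) = false
[root] true AND false = false
Overall: false → refused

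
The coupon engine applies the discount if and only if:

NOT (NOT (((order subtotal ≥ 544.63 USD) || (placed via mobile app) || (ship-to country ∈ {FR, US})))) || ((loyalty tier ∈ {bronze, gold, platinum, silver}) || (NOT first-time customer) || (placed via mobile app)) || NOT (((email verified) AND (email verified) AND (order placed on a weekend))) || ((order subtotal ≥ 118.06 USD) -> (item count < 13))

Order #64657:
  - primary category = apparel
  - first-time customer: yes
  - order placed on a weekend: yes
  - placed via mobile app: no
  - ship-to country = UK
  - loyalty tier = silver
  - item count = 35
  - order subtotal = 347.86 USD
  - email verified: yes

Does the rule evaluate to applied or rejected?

Applied

Atomic conditions:
  order subtotal ≥ 544.63 USD: 347.86 ≥ 544.63 is false
  placed via mobile app: no → false
  ship-to country ∈ {FR, US}: UK is not in the set → false
  loyalty tier ∈ {bronze, gold, platinum, silver}: silver is in the set → true
  NOT first-time customer: yes → false
  email verified: yes → true
  order placed on a weekend: yes → true
  order subtotal ≥ 118.06 USD: 347.86 ≥ 118.06 is true
  item count < 13: 35 < 13 is false
Combine:
[1.1.1] false OR false OR false = false
[1.1] NOT false = true
[1] NOT true = false
[2] true OR false OR false = true
[3.1] true AND true AND true = true
[3] NOT true = false
[4] true → false = false
[root] false OR true OR false OR false = true
Overall: true → applied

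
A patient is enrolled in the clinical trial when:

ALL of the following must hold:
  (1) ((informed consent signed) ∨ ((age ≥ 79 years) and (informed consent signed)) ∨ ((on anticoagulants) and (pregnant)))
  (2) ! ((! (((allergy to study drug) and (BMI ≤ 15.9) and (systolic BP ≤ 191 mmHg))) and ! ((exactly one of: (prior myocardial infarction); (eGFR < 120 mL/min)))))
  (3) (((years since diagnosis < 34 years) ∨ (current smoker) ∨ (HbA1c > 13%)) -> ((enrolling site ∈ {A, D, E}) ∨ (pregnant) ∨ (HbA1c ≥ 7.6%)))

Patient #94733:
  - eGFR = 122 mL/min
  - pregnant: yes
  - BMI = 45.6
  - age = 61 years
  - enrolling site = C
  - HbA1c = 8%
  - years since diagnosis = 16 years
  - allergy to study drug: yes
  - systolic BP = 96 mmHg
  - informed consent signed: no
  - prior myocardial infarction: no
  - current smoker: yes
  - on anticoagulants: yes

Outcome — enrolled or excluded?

Excluded

Atomic conditions:
  informed consent signed: no → false
  age ≥ 79 years: 61 ≥ 79 is false
  on anticoagulants: yes → true
  pregnant: yes → true
  allergy to study drug: yes → true
  BMI ≤ 15.9: 45.6 ≤ 15.9 is false
  systolic BP ≤ 191 mmHg: 96 ≤ 191 is true
  prior myocardial infarction: no → false
  eGFR < 120 mL/min: 122 < 120 is false
  years since diagnosis < 34 years: 16 < 34 is true
  current smoker: yes → true
  HbA1c > 13%: 8 > 13 is false
  enrolling site ∈ {A, D, E}: C is not in the set → false
  HbA1c ≥ 7.6%: 8 ≥ 7.6 is true
Combine:
[1.2] false AND false = false
[1.3] true AND true = true
[1] false OR false OR true = true
[2.1.1.1] true AND false AND true = false
[2.1.1] NOT false = true
[2.1.2.1] exactly-one(false, false) = false
[2.1.2] NOT false = true
[2.1] true AND true = true
[2] NOT true = false
[3.1] true OR true OR false = true
[3.2] false OR true OR true = true
[3] true → true = true
[root] true AND false AND true = false
Overall: false → excluded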